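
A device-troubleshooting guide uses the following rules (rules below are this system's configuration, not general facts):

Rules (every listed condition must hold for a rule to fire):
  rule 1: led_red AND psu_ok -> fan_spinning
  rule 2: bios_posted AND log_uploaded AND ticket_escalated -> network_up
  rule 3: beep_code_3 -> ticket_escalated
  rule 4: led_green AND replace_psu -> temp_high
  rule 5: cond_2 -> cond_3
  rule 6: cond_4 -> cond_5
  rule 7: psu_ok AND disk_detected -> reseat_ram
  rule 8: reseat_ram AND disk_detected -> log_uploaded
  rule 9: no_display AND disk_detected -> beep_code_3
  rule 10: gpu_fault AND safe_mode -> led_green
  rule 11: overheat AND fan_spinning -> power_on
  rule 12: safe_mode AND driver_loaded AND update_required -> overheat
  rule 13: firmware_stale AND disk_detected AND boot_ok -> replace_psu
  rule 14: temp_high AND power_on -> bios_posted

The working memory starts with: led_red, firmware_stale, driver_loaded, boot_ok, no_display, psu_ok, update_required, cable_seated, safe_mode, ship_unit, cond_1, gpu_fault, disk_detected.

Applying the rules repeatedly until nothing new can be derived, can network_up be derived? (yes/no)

yes

Round 1 fires rule 1, rule 7, rule 9, rule 10, rule 12, rule 13, giving fan_spinning, reseat_ram, beep_code_3, led_green, overheat, replace_psu.
Round 2 fires rule 3, rule 4, rule 8, rule 11, giving ticket_escalated, temp_high, log_uploaded, power_on.
Round 3 fires rule 14, giving bios_posted.
Round 4 fires rule 2, giving network_up.
network_up appears in round 4, so it is derivable.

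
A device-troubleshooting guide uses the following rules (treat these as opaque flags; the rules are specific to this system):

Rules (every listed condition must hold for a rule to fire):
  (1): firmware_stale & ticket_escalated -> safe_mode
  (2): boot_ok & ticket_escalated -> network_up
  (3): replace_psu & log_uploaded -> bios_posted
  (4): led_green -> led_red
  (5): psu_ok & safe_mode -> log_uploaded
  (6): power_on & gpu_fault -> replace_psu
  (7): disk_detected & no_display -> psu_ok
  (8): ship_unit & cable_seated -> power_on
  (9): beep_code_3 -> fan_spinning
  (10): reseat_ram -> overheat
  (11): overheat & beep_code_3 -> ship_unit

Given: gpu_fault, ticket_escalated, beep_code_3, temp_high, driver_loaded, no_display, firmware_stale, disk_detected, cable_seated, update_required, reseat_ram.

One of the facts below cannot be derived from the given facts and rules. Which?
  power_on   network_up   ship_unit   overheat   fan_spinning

Round 1 fires (1), (7), (9), (10), giving safe_mode, psu_ok, fan_spinning, overheat.
Round 2 fires (5), (11), giving log_uploaded, ship_unit.
Round 3 fires (8), giving power_on.
Round 4 fires (6), giving replace_psu.
Round 5 fires (3), giving bios_posted.
Derived: overheat (round 1), fan_spinning (round 1), ship_unit (round 2), power_on (round 3). network_up never appears in any round.

network_up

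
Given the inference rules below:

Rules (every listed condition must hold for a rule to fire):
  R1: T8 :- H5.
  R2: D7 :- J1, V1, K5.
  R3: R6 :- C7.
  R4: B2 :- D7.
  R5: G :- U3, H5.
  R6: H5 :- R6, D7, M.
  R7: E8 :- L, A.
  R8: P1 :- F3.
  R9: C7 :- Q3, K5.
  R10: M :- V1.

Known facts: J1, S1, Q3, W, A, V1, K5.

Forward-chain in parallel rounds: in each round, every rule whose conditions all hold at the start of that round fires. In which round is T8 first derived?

Round 1: R2 [D7 :- J1, V1, K5.]; R9 [C7 :- Q3, K5.]; R10 [M :- V1.]. New: D7, C7, M.
Round 2: R3 [R6 :- C7.]; R4 [B2 :- D7.]. New: R6, B2.
Round 3: R6 [H5 :- R6, D7, M.]. New: H5.
Round 4: R1 [T8 :- H5.]. New: T8.
T8 first appears in round 4.

4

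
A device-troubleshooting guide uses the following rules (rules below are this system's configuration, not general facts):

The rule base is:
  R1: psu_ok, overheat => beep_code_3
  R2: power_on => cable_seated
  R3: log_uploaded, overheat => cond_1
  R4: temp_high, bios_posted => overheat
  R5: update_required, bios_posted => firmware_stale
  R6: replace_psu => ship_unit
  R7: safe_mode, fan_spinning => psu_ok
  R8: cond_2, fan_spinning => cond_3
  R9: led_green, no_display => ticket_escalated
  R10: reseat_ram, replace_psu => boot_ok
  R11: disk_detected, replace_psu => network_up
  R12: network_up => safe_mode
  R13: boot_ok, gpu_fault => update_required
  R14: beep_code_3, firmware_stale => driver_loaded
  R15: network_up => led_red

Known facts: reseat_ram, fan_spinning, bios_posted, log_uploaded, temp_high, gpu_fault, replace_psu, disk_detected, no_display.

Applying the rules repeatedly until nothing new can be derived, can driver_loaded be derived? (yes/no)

yes

[1] R4 [temp_high, bios_posted => overheat]; R6 [replace_psu => ship_unit]; R10 [reseat_ram, replace_psu => boot_ok]; R11 [disk_detected, replace_psu => network_up]. ⇒ new: overheat, ship_unit, boot_ok, network_up.
[2] R3 [log_uploaded, overheat => cond_1]; R12 [network_up => safe_mode]; R13 [boot_ok, gpu_fault => update_required]; R15 [network_up => led_red]. ⇒ new: cond_1, safe_mode, update_required, led_red.
[3] R5 [update_required, bios_posted => firmware_stale]; R7 [safe_mode, fan_spinning => psu_ok]. ⇒ new: firmware_stale, psu_ok.
[4] R1 [psu_ok, overheat => beep_code_3]. ⇒ new: beep_code_3.
[5] R14 [beep_code_3, firmware_stale => driver_loaded]. ⇒ new: driver_loaded.
driver_loaded appears in round 5, so it is derivable.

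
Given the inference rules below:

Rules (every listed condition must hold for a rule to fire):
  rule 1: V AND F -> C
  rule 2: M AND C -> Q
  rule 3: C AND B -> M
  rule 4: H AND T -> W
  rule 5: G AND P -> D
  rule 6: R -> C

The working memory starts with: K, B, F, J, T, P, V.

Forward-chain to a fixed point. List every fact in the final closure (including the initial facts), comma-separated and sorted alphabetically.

Round 1 fires rule 1, giving C.
Round 2 fires rule 3, giving M.
Round 3 fires rule 2, giving Q.

B, C, F, J, K, M, P, Q, T, V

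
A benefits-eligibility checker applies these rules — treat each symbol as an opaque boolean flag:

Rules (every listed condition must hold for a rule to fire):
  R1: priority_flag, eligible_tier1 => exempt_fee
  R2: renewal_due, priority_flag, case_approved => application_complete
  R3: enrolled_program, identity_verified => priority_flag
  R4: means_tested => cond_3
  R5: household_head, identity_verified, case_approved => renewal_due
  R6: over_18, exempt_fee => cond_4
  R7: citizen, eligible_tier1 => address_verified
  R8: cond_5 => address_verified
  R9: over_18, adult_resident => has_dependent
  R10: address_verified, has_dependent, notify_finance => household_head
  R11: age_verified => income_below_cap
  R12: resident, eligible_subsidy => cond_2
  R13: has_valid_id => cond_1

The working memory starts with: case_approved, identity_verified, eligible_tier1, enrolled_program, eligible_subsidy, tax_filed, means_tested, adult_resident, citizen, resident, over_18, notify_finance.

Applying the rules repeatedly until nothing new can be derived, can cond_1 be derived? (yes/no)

no

Round 1: R3 [enrolled_program, identity_verified => priority_flag]; R4 [means_tested => cond_3]; R7 [citizen, eligible_tier1 => address_verified]; R9 [over_18, adult_resident => has_dependent]; R12 [resident, eligible_subsidy => cond_2]. Adds priority_flag, cond_3, address_verified, has_dependent, cond_2.
Round 2: R1 [priority_flag, eligible_tier1 => exempt_fee]; R10 [address_verified, has_dependent, notify_finance => household_head]. Adds exempt_fee, household_head.
Round 3: R5 [household_head, identity_verified, case_approved => renewal_due]; R6 [over_18, exempt_fee => cond_4]. Adds renewal_due, cond_4.
Round 4: R2 [renewal_due, priority_flag, case_approved => application_complete]. Adds application_complete.
Fixed point reached. cond_1 is concluded only by R13; R13 needs has_valid_id (never derived).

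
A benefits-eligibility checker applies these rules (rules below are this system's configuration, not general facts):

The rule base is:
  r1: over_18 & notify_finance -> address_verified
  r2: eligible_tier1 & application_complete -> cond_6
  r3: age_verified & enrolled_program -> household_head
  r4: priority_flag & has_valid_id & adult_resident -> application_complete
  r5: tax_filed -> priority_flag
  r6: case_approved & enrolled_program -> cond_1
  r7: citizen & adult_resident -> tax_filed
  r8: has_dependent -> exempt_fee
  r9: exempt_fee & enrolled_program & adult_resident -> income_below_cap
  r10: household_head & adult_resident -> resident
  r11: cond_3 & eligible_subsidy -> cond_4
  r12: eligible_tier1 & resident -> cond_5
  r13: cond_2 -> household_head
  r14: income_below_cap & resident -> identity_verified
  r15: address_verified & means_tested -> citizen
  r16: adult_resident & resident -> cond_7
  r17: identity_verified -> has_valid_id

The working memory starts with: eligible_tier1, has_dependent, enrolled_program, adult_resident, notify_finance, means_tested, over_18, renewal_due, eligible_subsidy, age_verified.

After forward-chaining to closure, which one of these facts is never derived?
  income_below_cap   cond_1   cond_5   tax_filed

Round 1: r1 [over_18 & notify_finance -> address_verified]; r3 [age_verified & enrolled_program -> household_head]; r8 [has_dependent -> exempt_fee]. Adds address_verified, household_head, exempt_fee.
Round 2: r9 [exempt_fee & enrolled_program & adult_resident -> income_below_cap]; r10 [household_head & adult_resident -> resident]; r15 [address_verified & means_tested -> citizen]. Adds income_below_cap, resident, citizen.
Round 3: r7 [citizen & adult_resident -> tax_filed]; r12 [eligible_tier1 & resident -> cond_5]; r14 [income_below_cap & resident -> identity_verified]; r16 [adult_resident & resident -> cond_7]. Adds tax_filed, cond_5, identity_verified, cond_7.
Round 4: r5 [tax_filed -> priority_flag]; r17 [identity_verified -> has_valid_id]. Adds priority_flag, has_valid_id.
Round 5: r4 [priority_flag & has_valid_id & adult_resident -> application_complete]. Adds application_complete.
Round 6: r2 [eligible_tier1 & application_complete -> cond_6]. Adds cond_6.
Derived: income_below_cap (round 2), cond_5 (round 3), tax_filed (round 3). cond_1 never appears in any round.

cond_1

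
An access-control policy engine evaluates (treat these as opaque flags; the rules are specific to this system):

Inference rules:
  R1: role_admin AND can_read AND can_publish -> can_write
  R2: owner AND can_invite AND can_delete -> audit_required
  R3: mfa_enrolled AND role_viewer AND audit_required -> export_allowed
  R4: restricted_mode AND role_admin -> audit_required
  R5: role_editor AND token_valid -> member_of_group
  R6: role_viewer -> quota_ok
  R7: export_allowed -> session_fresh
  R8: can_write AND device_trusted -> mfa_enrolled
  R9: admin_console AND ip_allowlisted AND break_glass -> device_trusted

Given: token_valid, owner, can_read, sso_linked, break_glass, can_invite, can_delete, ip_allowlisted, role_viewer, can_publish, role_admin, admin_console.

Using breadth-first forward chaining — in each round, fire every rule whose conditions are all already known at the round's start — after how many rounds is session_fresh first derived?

4

[1] R1 [role_admin AND can_read AND can_publish -> can_write]; R2 [owner AND can_invite AND can_delete -> audit_required]; R6 [role_viewer -> quota_ok]; R9 [admin_console AND ip_allowlisted AND break_glass -> device_trusted]. ⇒ new: can_write, audit_required, quota_ok, device_trusted.
[2] R8 [can_write AND device_trusted -> mfa_enrolled]. ⇒ new: mfa_enrolled.
[3] R3 [mfa_enrolled AND role_viewer AND audit_required -> export_allowed]. ⇒ new: export_allowed.
[4] R7 [export_allowed -> session_fresh]. ⇒ new: session_fresh.
session_fresh first appears in round 4.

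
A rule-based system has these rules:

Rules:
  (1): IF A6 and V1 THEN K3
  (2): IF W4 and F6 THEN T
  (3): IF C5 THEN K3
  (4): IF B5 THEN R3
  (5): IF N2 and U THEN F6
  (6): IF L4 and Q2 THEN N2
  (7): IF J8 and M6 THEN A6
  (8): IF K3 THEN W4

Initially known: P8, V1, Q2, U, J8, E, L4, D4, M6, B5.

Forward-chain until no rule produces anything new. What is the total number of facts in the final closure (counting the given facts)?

Round 1 — (4), (6), (7), derive R3, N2, A6.
Round 2 — (1), (5), derive K3, F6.
Round 3 — (8), derive W4.
Round 4 — (2), derive T.
Closure: {A6, B5, D4, E, F6, J8, K3, L4, M6, N2, P8, Q2, R3, T, U, V1, W4} — 17 facts.

17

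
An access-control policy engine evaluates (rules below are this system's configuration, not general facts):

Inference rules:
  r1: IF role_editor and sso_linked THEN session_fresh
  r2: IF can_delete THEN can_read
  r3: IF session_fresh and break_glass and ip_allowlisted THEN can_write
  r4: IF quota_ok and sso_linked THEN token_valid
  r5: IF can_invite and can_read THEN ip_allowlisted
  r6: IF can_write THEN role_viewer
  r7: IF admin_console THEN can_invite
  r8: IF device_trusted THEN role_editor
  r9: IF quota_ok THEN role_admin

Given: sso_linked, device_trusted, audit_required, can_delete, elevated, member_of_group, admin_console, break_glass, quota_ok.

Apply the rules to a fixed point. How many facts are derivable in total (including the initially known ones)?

Round 1: r2 [IF can_delete THEN can_read]; r4 [IF quota_ok and sso_linked THEN token_valid]; r7 [IF admin_console THEN can_invite]; r8 [IF device_trusted THEN role_editor]; r9 [IF quota_ok THEN role_admin]. New: can_read, token_valid, can_invite, role_editor, role_admin.
Round 2: r1 [IF role_editor and sso_linked THEN session_fresh]; r5 [IF can_invite and can_read THEN ip_allowlisted]. New: session_fresh, ip_allowlisted.
Round 3: r3 [IF session_fresh and break_glass and ip_allowlisted THEN can_write]. New: can_write.
Round 4: r6 [IF can_write THEN role_viewer]. New: role_viewer.
Closure: {admin_console, audit_required, break_glass, can_delete, can_invite, can_read, can_write, device_trusted, elevated, ip_allowlisted, member_of_group, quota_ok, role_admin, role_editor, role_viewer, session_fresh, sso_linked, token_valid} — 18 facts.

18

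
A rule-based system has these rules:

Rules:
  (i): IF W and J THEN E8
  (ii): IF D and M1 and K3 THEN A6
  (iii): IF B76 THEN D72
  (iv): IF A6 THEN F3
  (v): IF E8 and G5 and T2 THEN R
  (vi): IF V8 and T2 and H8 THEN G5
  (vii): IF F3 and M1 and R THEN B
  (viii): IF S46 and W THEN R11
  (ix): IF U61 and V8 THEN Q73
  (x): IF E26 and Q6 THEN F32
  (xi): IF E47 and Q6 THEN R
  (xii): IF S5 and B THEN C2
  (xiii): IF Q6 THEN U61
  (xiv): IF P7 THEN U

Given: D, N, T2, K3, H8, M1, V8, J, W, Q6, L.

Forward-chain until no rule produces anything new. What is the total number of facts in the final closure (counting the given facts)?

19

Round 1: (i) [IF W and J THEN E8]; (ii) [IF D and M1 and K3 THEN A6]; (vi) [IF V8 and T2 and H8 THEN G5]; (xiii) [IF Q6 THEN U61]. New: E8, A6, G5, U61.
Round 2: (iv) [IF A6 THEN F3]; (v) [IF E8 and G5 and T2 THEN R]; (ix) [IF U61 and V8 THEN Q73]. New: F3, R, Q73.
Round 3: (vii) [IF F3 and M1 and R THEN B]. New: B.
Closure: {A6, B, D, E8, F3, G5, H8, J, K3, L, M1, N, Q6, Q73, R, T2, U61, V8, W} — 19 facts.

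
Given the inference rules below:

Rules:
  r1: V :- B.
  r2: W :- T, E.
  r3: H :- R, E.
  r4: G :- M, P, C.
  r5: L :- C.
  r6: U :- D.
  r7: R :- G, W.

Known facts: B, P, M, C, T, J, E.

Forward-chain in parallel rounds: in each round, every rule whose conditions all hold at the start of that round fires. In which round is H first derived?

3

Round 1 fires r1, r2, r4, r5, giving V, W, G, L.
Round 2 fires r7, giving R.
Round 3 fires r3, giving H.
H first appears in round 3.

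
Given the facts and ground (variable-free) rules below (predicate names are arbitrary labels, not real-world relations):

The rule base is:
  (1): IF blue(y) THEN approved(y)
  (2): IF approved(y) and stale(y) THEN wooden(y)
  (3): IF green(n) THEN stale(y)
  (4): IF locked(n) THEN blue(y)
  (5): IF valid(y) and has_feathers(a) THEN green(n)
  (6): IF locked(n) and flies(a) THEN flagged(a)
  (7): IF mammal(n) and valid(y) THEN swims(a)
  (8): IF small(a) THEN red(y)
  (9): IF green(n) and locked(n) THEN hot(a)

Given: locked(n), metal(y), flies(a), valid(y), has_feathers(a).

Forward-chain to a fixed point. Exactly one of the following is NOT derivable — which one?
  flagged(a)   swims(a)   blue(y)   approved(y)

swims(a)

Round 1: (4) [IF locked(n) THEN blue(y)]; (5) [IF valid(y) and has_feathers(a) THEN green(n)]; (6) [IF locked(n) and flies(a) THEN flagged(a)]. New: blue(y), green(n), flagged(a).
Round 2: (1) [IF blue(y) THEN approved(y)]; (3) [IF green(n) THEN stale(y)]; (9) [IF green(n) and locked(n) THEN hot(a)]. New: approved(y), stale(y), hot(a).
Round 3: (2) [IF approved(y) and stale(y) THEN wooden(y)]. New: wooden(y).
Derived: flagged(a) (round 1), approved(y) (round 2), blue(y) (round 1). swims(a) never appears in any round.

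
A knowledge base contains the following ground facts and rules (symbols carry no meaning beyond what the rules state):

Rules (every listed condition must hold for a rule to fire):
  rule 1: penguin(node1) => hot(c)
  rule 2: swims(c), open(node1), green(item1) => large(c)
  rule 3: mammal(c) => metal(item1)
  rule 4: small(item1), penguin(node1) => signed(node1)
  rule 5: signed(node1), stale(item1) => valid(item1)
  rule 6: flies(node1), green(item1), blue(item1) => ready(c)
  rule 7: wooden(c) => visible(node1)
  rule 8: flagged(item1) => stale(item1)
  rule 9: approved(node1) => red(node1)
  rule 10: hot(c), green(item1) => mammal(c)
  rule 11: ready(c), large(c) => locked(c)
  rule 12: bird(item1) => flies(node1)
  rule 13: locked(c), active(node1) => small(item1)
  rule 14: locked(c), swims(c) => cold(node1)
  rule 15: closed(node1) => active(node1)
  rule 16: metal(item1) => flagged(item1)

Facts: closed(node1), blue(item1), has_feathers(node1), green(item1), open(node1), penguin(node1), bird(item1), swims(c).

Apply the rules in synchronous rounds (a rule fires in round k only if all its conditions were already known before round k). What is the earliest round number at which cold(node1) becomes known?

4

Round 1: rule 1 [penguin(node1) => hot(c)]; rule 2 [swims(c), open(node1), green(item1) => large(c)]; rule 12 [bird(item1) => flies(node1)]; rule 15 [closed(node1) => active(node1)]. New: hot(c), large(c), flies(node1), active(node1).
Round 2: rule 6 [flies(node1), green(item1), blue(item1) => ready(c)]; rule 10 [hot(c), green(item1) => mammal(c)]. New: ready(c), mammal(c).
Round 3: rule 3 [mammal(c) => metal(item1)]; rule 11 [ready(c), large(c) => locked(c)]. New: metal(item1), locked(c).
Round 4: rule 13 [locked(c), active(node1) => small(item1)]; rule 14 [locked(c), swims(c) => cold(node1)]; rule 16 [metal(item1) => flagged(item1)]. New: small(item1), cold(node1), flagged(item1).
cold(node1) first appears in round 4.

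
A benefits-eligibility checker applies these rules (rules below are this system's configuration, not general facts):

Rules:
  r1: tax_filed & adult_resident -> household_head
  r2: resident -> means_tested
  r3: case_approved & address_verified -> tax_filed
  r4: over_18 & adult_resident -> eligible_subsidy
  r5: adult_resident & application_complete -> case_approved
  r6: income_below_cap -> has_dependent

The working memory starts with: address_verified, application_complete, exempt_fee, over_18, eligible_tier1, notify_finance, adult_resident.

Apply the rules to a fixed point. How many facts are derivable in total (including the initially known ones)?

11

Round 1 — r4, r5, derive eligible_subsidy, case_approved.
Round 2 — r3, derive tax_filed.
Round 3 — r1, derive household_head.
Closure: {address_verified, adult_resident, application_complete, case_approved, eligible_subsidy, eligible_tier1, exempt_fee, household_head, notify_finance, over_18, tax_filed} — 11 facts.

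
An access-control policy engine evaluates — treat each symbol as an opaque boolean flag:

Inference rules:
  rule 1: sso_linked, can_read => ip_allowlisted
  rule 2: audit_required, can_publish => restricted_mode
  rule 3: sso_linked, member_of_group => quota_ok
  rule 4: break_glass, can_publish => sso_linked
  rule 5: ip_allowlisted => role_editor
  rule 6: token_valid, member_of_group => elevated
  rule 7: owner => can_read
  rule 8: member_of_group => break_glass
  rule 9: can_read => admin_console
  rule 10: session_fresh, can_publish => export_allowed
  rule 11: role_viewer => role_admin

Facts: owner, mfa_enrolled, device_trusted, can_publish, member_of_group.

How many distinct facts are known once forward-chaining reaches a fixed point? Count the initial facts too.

12

Round 1 — rule 7, rule 8, derive can_read, break_glass.
Round 2 — rule 4, rule 9, derive sso_linked, admin_console.
Round 3 — rule 1, rule 3, derive ip_allowlisted, quota_ok.
Round 4 — rule 5, derive role_editor.
Closure: {admin_console, break_glass, can_publish, can_read, device_trusted, ip_allowlisted, member_of_group, mfa_enrolled, owner, quota_ok, role_editor, sso_linked} — 12 facts.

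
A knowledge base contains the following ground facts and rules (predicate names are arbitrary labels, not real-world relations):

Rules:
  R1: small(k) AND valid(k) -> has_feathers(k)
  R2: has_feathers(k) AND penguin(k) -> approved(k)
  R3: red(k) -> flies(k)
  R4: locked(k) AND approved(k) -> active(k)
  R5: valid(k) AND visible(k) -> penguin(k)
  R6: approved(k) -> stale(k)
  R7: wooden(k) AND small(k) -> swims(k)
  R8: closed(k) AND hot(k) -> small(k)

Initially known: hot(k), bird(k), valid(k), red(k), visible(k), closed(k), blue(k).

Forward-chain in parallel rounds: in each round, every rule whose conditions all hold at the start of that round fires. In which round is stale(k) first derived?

Round 1: R3 [red(k) -> flies(k)]; R5 [valid(k) AND visible(k) -> penguin(k)]; R8 [closed(k) AND hot(k) -> small(k)]. Adds flies(k), penguin(k), small(k).
Round 2: R1 [small(k) AND valid(k) -> has_feathers(k)]. Adds has_feathers(k).
Round 3: R2 [has_feathers(k) AND penguin(k) -> approved(k)]. Adds approved(k).
Round 4: R6 [approved(k) -> stale(k)]. Adds stale(k).
stale(k) first appears in round 4.

4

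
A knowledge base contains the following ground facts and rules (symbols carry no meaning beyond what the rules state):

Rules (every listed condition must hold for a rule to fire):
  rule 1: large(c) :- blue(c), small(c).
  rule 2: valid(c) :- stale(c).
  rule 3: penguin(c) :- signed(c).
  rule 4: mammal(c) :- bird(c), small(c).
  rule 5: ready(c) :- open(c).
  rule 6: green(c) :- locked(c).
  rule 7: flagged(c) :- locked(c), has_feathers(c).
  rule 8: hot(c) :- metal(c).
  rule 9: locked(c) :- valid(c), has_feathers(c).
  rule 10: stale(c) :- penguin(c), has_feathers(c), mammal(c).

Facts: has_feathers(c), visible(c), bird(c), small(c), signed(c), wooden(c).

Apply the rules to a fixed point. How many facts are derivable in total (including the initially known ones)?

Round 1: rule 3 [penguin(c) :- signed(c).]; rule 4 [mammal(c) :- bird(c), small(c).]. Adds penguin(c), mammal(c).
Round 2: rule 10 [stale(c) :- penguin(c), has_feathers(c), mammal(c).]. Adds stale(c).
Round 3: rule 2 [valid(c) :- stale(c).]. Adds valid(c).
Round 4: rule 9 [locked(c) :- valid(c), has_feathers(c).]. Adds locked(c).
Round 5: rule 6 [green(c) :- locked(c).]; rule 7 [flagged(c) :- locked(c), has_feathers(c).]. Adds green(c), flagged(c).
Closure: {bird(c), flagged(c), green(c), has_feathers(c), locked(c), mammal(c), penguin(c), signed(c), small(c), stale(c), valid(c), visible(c), wooden(c)} — 13 facts.

13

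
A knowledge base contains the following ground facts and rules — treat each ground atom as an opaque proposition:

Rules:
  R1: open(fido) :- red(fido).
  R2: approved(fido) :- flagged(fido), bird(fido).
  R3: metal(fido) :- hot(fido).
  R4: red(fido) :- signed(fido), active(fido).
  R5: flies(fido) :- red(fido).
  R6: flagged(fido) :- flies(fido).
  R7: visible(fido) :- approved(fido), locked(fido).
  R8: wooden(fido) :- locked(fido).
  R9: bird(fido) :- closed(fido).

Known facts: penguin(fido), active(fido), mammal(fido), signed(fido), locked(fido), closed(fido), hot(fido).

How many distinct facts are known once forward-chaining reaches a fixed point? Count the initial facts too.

Round 1 — R3, R4, R8, R9, derive metal(fido), red(fido), wooden(fido), bird(fido).
Round 2 — R1, R5, derive open(fido), flies(fido).
Round 3 — R6, derive flagged(fido).
Round 4 — R2, derive approved(fido).
Round 5 — R7, derive visible(fido).
Closure: {active(fido), approved(fido), bird(fido), closed(fido), flagged(fido), flies(fido), hot(fido), locked(fido), mammal(fido), metal(fido), open(fido), penguin(fido), red(fido), signed(fido), visible(fido), wooden(fido)} — 16 facts.

16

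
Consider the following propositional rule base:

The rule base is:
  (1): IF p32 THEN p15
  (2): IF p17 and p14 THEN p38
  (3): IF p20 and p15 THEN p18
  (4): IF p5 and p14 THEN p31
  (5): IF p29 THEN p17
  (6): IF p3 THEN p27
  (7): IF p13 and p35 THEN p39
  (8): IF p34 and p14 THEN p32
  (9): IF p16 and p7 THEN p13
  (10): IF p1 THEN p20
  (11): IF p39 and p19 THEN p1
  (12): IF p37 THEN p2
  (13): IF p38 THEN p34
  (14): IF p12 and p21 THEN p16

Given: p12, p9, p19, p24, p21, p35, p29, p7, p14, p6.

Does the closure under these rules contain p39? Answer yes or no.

yes

Round 1 — (5), (14), derive p17, p16.
Round 2 — (2), (9), derive p38, p13.
Round 3 — (7), (13), derive p39, p34.
Round 4 — (8), (11), derive p32, p1.
Round 5 — (1), (10), derive p15, p20.
Round 6 — (3), derive p18.
p39 appears in round 3, so it is derivable.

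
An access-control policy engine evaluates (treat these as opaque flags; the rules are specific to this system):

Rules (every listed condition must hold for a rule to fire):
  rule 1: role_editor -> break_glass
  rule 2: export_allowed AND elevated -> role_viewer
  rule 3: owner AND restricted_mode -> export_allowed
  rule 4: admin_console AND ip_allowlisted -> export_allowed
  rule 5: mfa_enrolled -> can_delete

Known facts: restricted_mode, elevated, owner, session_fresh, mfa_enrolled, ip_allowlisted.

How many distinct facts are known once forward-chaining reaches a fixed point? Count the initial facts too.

Round 1: rule 3 [owner AND restricted_mode -> export_allowed]; rule 5 [mfa_enrolled -> can_delete]. New: export_allowed, can_delete.
Round 2: rule 2 [export_allowed AND elevated -> role_viewer]. New: role_viewer.
Closure: {can_delete, elevated, export_allowed, ip_allowlisted, mfa_enrolled, owner, restricted_mode, role_viewer, session_fresh} — 9 facts.

9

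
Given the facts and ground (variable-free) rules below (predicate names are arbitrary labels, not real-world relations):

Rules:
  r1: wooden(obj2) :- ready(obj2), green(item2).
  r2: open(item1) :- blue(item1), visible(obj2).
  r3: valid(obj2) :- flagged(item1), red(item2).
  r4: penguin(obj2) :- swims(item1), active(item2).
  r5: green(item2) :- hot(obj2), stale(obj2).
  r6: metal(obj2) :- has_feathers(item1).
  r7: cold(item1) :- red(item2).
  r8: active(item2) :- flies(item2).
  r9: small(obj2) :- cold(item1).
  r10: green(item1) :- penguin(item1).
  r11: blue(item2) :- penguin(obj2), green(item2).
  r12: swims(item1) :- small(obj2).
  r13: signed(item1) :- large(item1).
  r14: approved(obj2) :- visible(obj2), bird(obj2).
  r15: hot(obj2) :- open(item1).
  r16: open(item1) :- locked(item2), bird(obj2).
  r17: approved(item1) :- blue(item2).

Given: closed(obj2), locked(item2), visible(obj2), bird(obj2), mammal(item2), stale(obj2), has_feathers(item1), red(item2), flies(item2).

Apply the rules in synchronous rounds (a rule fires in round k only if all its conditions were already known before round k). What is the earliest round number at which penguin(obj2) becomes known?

4

Round 1: r6 [metal(obj2) :- has_feathers(item1).]; r7 [cold(item1) :- red(item2).]; r8 [active(item2) :- flies(item2).]; r14 [approved(obj2) :- visible(obj2), bird(obj2).]; r16 [open(item1) :- locked(item2), bird(obj2).]. New: metal(obj2), cold(item1), active(item2), approved(obj2), open(item1).
Round 2: r9 [small(obj2) :- cold(item1).]; r15 [hot(obj2) :- open(item1).]. New: small(obj2), hot(obj2).
Round 3: r5 [green(item2) :- hot(obj2), stale(obj2).]; r12 [swims(item1) :- small(obj2).]. New: green(item2), swims(item1).
Round 4: r4 [penguin(obj2) :- swims(item1), active(item2).]. New: penguin(obj2).
penguin(obj2) first appears in round 4.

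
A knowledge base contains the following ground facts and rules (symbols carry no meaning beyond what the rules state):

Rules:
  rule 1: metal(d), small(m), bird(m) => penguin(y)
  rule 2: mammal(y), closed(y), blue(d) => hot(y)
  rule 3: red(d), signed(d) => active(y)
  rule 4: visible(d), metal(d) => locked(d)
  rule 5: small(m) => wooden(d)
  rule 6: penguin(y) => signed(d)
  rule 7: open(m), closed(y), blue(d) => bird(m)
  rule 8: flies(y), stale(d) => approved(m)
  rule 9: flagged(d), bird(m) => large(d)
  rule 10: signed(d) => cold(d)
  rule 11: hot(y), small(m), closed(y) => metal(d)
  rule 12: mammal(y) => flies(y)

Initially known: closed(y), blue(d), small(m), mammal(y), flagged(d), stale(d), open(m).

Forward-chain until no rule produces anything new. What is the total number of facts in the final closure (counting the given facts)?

Round 1: rule 2 [mammal(y), closed(y), blue(d) => hot(y)]; rule 5 [small(m) => wooden(d)]; rule 7 [open(m), closed(y), blue(d) => bird(m)]; rule 12 [mammal(y) => flies(y)]. Adds hot(y), wooden(d), bird(m), flies(y).
Round 2: rule 8 [flies(y), stale(d) => approved(m)]; rule 9 [flagged(d), bird(m) => large(d)]; rule 11 [hot(y), small(m), closed(y) => metal(d)]. Adds approved(m), large(d), metal(d).
Round 3: rule 1 [metal(d), small(m), bird(m) => penguin(y)]. Adds penguin(y).
Round 4: rule 6 [penguin(y) => signed(d)]. Adds signed(d).
Round 5: rule 10 [signed(d) => cold(d)]. Adds cold(d).
Closure: {approved(m), bird(m), blue(d), closed(y), cold(d), flagged(d), flies(y), hot(y), large(d), mammal(y), metal(d), open(m), penguin(y), signed(d), small(m), stale(d), wooden(d)} — 17 facts.

17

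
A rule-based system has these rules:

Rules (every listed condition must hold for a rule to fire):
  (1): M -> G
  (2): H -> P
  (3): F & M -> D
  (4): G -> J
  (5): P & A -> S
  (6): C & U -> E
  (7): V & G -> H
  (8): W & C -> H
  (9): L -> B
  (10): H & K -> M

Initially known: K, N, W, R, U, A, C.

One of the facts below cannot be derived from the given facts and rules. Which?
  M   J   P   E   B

B

Round 1 fires (6), (8), giving E, H.
Round 2 fires (2), (10), giving P, M.
Round 3 fires (1), (5), giving G, S.
Round 4 fires (4), giving J.
Derived: E (round 1), P (round 2), J (round 4), M (round 2). B never appears in any round.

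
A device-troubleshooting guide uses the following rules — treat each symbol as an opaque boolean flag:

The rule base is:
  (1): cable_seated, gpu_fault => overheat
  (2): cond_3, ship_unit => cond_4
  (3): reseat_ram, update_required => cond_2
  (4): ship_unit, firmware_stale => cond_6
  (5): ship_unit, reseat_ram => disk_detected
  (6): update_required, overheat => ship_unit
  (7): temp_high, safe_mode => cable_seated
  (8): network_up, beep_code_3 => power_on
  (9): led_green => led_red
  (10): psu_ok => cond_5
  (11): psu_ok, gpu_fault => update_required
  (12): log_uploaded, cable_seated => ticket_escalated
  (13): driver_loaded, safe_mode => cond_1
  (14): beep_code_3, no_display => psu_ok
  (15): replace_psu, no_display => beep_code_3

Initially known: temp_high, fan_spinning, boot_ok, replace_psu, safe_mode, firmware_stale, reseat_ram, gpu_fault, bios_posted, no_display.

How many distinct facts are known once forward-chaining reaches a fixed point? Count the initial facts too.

Round 1: (7) [temp_high, safe_mode => cable_seated]; (15) [replace_psu, no_display => beep_code_3]. New: cable_seated, beep_code_3.
Round 2: (1) [cable_seated, gpu_fault => overheat]; (14) [beep_code_3, no_display => psu_ok]. New: overheat, psu_ok.
Round 3: (10) [psu_ok => cond_5]; (11) [psu_ok, gpu_fault => update_required]. New: cond_5, update_required.
Round 4: (3) [reseat_ram, update_required => cond_2]; (6) [update_required, overheat => ship_unit]. New: cond_2, ship_unit.
Round 5: (4) [ship_unit, firmware_stale => cond_6]; (5) [ship_unit, reseat_ram => disk_detected]. New: cond_6, disk_detected.
Closure: {beep_code_3, bios_posted, boot_ok, cable_seated, cond_2, cond_5, cond_6, disk_detected, fan_spinning, firmware_stale, gpu_fault, no_display, overheat, psu_ok, replace_psu, reseat_ram, safe_mode, ship_unit, temp_high, update_required} — 20 facts.

20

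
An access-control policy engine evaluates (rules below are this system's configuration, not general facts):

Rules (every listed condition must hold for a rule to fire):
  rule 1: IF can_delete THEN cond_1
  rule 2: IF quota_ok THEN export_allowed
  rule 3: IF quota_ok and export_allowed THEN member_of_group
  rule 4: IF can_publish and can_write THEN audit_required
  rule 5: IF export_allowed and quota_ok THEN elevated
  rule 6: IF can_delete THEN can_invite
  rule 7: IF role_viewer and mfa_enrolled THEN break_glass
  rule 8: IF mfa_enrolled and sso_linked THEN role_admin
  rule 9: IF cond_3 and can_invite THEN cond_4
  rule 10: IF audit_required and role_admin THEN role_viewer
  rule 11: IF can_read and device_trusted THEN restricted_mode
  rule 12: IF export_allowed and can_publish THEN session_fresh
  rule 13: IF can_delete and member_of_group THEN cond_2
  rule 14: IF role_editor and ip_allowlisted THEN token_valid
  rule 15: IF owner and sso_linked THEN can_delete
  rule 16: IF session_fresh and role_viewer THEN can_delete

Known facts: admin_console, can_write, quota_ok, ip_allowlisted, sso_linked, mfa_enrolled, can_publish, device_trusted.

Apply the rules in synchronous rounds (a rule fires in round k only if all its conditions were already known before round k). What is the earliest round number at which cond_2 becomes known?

[1] rule 2 [IF quota_ok THEN export_allowed]; rule 4 [IF can_publish and can_write THEN audit_required]; rule 8 [IF mfa_enrolled and sso_linked THEN role_admin]. ⇒ new: export_allowed, audit_required, role_admin.
[2] rule 3 [IF quota_ok and export_allowed THEN member_of_group]; rule 5 [IF export_allowed and quota_ok THEN elevated]; rule 10 [IF audit_required and role_admin THEN role_viewer]; rule 12 [IF export_allowed and can_publish THEN session_fresh]. ⇒ new: member_of_group, elevated, role_viewer, session_fresh.
[3] rule 7 [IF role_viewer and mfa_enrolled THEN break_glass]; rule 16 [IF session_fresh and role_viewer THEN can_delete]. ⇒ new: break_glass, can_delete.
[4] rule 1 [IF can_delete THEN cond_1]; rule 6 [IF can_delete THEN can_invite]; rule 13 [IF can_delete and member_of_group THEN cond_2]. ⇒ new: cond_1, can_invite, cond_2.
cond_2 first appears in round 4.

4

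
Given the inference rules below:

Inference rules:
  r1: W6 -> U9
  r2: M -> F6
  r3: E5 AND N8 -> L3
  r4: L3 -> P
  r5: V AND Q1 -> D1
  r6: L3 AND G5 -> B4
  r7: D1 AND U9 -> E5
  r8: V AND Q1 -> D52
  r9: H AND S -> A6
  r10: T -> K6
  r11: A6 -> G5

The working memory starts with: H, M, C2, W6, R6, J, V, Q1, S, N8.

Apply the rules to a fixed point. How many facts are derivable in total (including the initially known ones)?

20

Round 1: r1 [W6 -> U9]; r2 [M -> F6]; r5 [V AND Q1 -> D1]; r8 [V AND Q1 -> D52]; r9 [H AND S -> A6]. New: U9, F6, D1, D52, A6.
Round 2: r7 [D1 AND U9 -> E5]; r11 [A6 -> G5]. New: E5, G5.
Round 3: r3 [E5 AND N8 -> L3]. New: L3.
Round 4: r4 [L3 -> P]; r6 [L3 AND G5 -> B4]. New: P, B4.
Closure: {A6, B4, C2, D1, D52, E5, F6, G5, H, J, L3, M, N8, P, Q1, R6, S, U9, V, W6} — 20 facts.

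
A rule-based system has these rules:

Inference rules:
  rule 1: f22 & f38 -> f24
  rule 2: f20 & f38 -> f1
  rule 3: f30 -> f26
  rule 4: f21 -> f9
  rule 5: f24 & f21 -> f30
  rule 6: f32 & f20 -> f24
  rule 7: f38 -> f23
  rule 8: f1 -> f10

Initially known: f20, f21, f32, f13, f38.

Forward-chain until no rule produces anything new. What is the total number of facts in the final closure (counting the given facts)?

12

Round 1 — rule 2, rule 4, rule 6, rule 7, derive f1, f9, f24, f23.
Round 2 — rule 5, rule 8, derive f30, f10.
Round 3 — rule 3, derive f26.
Closure: {f1, f10, f13, f20, f21, f23, f24, f26, f30, f32, f38, f9} — 12 facts.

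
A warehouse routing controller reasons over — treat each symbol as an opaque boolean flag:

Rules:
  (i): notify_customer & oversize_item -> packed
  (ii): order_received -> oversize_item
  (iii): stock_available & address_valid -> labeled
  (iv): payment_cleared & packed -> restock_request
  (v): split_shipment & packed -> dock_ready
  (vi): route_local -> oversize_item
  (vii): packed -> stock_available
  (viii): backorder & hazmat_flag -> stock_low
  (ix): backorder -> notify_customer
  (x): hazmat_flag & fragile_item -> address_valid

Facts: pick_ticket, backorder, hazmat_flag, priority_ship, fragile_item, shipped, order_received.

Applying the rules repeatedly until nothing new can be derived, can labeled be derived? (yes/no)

yes

Round 1: (ii) [order_received -> oversize_item]; (viii) [backorder & hazmat_flag -> stock_low]; (ix) [backorder -> notify_customer]; (x) [hazmat_flag & fragile_item -> address_valid]. Adds oversize_item, stock_low, notify_customer, address_valid.
Round 2: (i) [notify_customer & oversize_item -> packed]. Adds packed.
Round 3: (vii) [packed -> stock_available]. Adds stock_available.
Round 4: (iii) [stock_available & address_valid -> labeled]. Adds labeled.
labeled appears in round 4, so it is derivable.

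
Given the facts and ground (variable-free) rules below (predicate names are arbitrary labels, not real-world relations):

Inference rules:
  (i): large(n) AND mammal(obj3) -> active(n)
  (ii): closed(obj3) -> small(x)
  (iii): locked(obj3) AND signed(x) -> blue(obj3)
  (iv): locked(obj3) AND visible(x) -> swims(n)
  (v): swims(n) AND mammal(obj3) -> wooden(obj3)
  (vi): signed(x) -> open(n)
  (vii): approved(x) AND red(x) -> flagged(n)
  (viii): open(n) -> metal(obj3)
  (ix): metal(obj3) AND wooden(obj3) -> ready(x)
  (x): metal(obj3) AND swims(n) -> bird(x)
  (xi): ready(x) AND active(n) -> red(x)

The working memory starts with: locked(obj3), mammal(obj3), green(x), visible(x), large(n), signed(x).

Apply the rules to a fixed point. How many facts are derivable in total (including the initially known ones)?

15

Round 1: (i) [large(n) AND mammal(obj3) -> active(n)]; (iii) [locked(obj3) AND signed(x) -> blue(obj3)]; (iv) [locked(obj3) AND visible(x) -> swims(n)]; (vi) [signed(x) -> open(n)]. Adds active(n), blue(obj3), swims(n), open(n).
Round 2: (v) [swims(n) AND mammal(obj3) -> wooden(obj3)]; (viii) [open(n) -> metal(obj3)]. Adds wooden(obj3), metal(obj3).
Round 3: (ix) [metal(obj3) AND wooden(obj3) -> ready(x)]; (x) [metal(obj3) AND swims(n) -> bird(x)]. Adds ready(x), bird(x).
Round 4: (xi) [ready(x) AND active(n) -> red(x)]. Adds red(x).
Closure: {active(n), bird(x), blue(obj3), green(x), large(n), locked(obj3), mammal(obj3), metal(obj3), open(n), ready(x), red(x), signed(x), swims(n), visible(x), wooden(obj3)} — 15 facts.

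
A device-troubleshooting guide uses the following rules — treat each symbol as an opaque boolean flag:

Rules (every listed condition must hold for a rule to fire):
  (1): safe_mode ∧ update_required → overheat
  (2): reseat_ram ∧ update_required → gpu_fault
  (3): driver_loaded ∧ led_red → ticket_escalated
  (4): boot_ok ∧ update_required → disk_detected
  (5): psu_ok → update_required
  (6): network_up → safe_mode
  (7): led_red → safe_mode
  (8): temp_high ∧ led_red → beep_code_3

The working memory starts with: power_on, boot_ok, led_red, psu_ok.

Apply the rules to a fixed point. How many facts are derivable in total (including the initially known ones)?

[1] (5) [psu_ok → update_required]; (7) [led_red → safe_mode]. ⇒ new: update_required, safe_mode.
[2] (1) [safe_mode ∧ update_required → overheat]; (4) [boot_ok ∧ update_required → disk_detected]. ⇒ new: overheat, disk_detected.
Closure: {boot_ok, disk_detected, led_red, overheat, power_on, psu_ok, safe_mode, update_required} — 8 facts.

8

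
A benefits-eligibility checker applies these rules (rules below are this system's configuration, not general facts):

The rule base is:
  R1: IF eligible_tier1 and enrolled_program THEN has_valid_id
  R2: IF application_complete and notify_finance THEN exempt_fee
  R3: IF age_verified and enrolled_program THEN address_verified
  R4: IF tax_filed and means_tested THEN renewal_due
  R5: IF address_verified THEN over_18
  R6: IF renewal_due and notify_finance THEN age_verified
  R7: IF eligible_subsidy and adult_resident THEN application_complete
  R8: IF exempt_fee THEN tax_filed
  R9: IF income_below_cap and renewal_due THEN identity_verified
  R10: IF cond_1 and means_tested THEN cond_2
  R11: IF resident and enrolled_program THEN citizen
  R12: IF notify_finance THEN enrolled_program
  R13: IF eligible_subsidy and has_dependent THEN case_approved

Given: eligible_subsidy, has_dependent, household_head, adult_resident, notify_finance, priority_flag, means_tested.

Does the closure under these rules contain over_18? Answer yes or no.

Round 1: R7 [IF eligible_subsidy and adult_resident THEN application_complete]; R12 [IF notify_finance THEN enrolled_program]; R13 [IF eligible_subsidy and has_dependent THEN case_approved]. New: application_complete, enrolled_program, case_approved.
Round 2: R2 [IF application_complete and notify_finance THEN exempt_fee]. New: exempt_fee.
Round 3: R8 [IF exempt_fee THEN tax_filed]. New: tax_filed.
Round 4: R4 [IF tax_filed and means_tested THEN renewal_due]. New: renewal_due.
Round 5: R6 [IF renewal_due and notify_finance THEN age_verified]. New: age_verified.
Round 6: R3 [IF age_verified and enrolled_program THEN address_verified]. New: address_verified.
Round 7: R5 [IF address_verified THEN over_18]. New: over_18.
over_18 appears in round 7, so it is derivable.

yes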